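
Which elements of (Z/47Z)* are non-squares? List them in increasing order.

Square k = 1,…,23 (k and 47−k give the same square):
1²=1, 2²=4, 3²=9, 4²=16, 5²=25, 6²=36, 7²≡2, 8²≡17, 9²≡34, 10²≡6, 11²≡27, 12²≡3, 13²≡28, 14²≡8, 15²≡37, 16²≡21, 17²≡7, 18²≡42, 19²≡32, 20²≡24, 21²≡18, 22²≡14, 23²≡12 (mod 47).
The residues are {1, 2, 3, 4, 6, 7, 8, 9, 12, 14, 16, 17, 18, 21, 24, 25, 27, 28, 32, 34, 36, 37, 42}; the non-residues are the remaining 23 nonzero classes.

5,10,11,13,15,19,20,22,23,26,29,30,31,33,35,38,39,40,41,43,44,45,46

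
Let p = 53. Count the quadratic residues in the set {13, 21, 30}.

1

(13/53) = +1 → QR.
(21/53) = -1 → non-residue.
(30/53) = -1 → non-residue.
Total quadratic residues among the 3: 1.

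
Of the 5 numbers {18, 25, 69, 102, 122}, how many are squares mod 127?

(18/127) = +1 → QR.
(25/127) = +1 → QR.
(69/127) = +1 → QR.
(102/127) = -1 → non-residue.
(122/127) = +1 → QR.
Total quadratic residues among the 5: 4.

4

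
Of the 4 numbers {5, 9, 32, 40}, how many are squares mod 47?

2

(5/47) = -1 → non-residue.
(9/47) = +1 → QR.
(32/47) = +1 → QR.
(40/47) = -1 → non-residue.
Total quadratic residues among the 4: 2.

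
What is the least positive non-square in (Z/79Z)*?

(2/79) = +1, so 2 is a residue.
(3/79) = −1, so 3 is the smallest positive non-residue mod 79.

3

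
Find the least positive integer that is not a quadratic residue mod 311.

(2/311) = +1, so 2 is a residue.
(3/311) = +1, so 3 is a residue.
(4/311) = +1, so 4 is a residue.
(5/311) = +1, so 5 is a residue.
(6/311) = +1, so 6 is a residue.
(7/311) = +1, so 7 is a residue.
(8/311) = +1, so 8 is a residue.
(9/311) = +1, so 9 is a residue.
(10/311) = +1, so 10 is a residue.
(11/311) = −1, so 11 is the smallest positive non-residue mod 311.

11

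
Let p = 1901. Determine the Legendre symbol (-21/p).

First reduce: -21 ≡ 1880 (mod 1901).
Pull out 2^3: since 1901 ≡ 5 (mod 8), (2/1901) = -1, so (2/1901)^3 = -1.
Reciprocity: 235 ≡ 3 and 1901 ≡ 1 (mod 4), so (235/1901) = +(1901/235).
Reduce top mod 235: now compute (21/235).
Reciprocity: 21 ≡ 1 and 235 ≡ 3 (mod 4), so (21/235) = +(235/21).
Reduce top mod 21: now compute (4/21).
Pull out 2^2: since 21 ≡ 5 (mod 8), (2/21) = -1, so (2/21)^2 = +1.
Reached (1/21) = 1. Collecting the sign flips along the way, the symbol is -1.

-1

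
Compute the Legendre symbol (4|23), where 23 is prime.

1

Pull out 2^2: since 23 ≡ 7 (mod 8), (2/23) = +1, so (2/23)^2 = +1.
Reached (1/23) = 1. Collecting the sign flips along the way, the symbol is +1.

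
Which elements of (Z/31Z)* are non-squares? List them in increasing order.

Square k = 1,…,15 (k and 31−k give the same square):
1²=1, 2²=4, 3²=9, 4²=16, 5²=25, 6²≡5, 7²≡18, 8²≡2, 9²≡19, 10²≡7, 11²≡28, 12²≡20, 13²≡14, 14²≡10, 15²≡8 (mod 31).
The residues are {1, 2, 4, 5, 7, 8, 9, 10, 14, 16, 18, 19, 20, 25, 28}; the non-residues are the remaining 15 nonzero classes.

3,6,11,12,13,15,17,21,22,23,24,26,27,29,30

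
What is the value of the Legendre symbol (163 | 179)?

-1

Euler's criterion: (163/179) ≡ 163^89 (mod 179).
163^2 ≡ 77 (mod 179)
163^4 ≡ 22 (mod 179)
163^8 ≡ 126 (mod 179)
163^16 ≡ 124 (mod 179)
163^32 ≡ 161 (mod 179)
163^64 ≡ 145 (mod 179)
163^89 = 163^(64+16+8+1) ≡ 178 (mod 179).
Result is 178 ≡ −1, so (163/179) = −1.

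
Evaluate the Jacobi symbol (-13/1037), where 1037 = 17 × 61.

1

First reduce: -13 ≡ 1024 (mod 1037).
Pull out 2^10: since 1037 ≡ 5 (mod 8), (2/1037) = -1, so (2/1037)^10 = +1.
Reached (1/1037) = 1. Collecting the sign flips along the way, the symbol is +1.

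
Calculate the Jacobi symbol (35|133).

Reciprocity: 35 ≡ 3 and 133 ≡ 1 (mod 4), so (35/133) = +(133/35).
Reduce top mod 35: now compute (28/35).
Pull out 2^2: since 35 ≡ 3 (mod 8), (2/35) = -1, so (2/35)^2 = +1.
Reciprocity: 7 ≡ 3 and 35 ≡ 3 (mod 4), so (7/35) = −(35/7).
Reduce top mod 7: now compute (0/7).
Top reduces to 0: gcd > 1, so the symbol is 0.

0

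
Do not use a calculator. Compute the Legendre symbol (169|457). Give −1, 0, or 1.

1

Reciprocity: 169 ≡ 1 and 457 ≡ 1 (mod 4), so (169/457) = +(457/169).
Reduce top mod 169: now compute (119/169).
Reciprocity: 119 ≡ 3 and 169 ≡ 1 (mod 4), so (119/169) = +(169/119).
Reduce top mod 119: now compute (50/119).
Pull out 2: since 119 ≡ 7 (mod 8), (2/119) = +1.
Reciprocity: 25 ≡ 1 and 119 ≡ 3 (mod 4), so (25/119) = +(119/25).
Reduce top mod 25: now compute (19/25).
Reciprocity: 19 ≡ 3 and 25 ≡ 1 (mod 4), so (19/25) = +(25/19).
Reduce top mod 19: now compute (6/19).
Pull out 2: since 19 ≡ 3 (mod 8), (2/19) = -1.
Reciprocity: 3 ≡ 3 and 19 ≡ 3 (mod 4), so (3/19) = −(19/3).
Reduce top mod 3: now compute (1/3).
Reached (1/3) = 1. Collecting the sign flips along the way, the symbol is +1.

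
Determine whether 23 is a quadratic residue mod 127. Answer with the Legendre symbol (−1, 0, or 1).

-1

Euler's criterion: (23/127) ≡ 23^63 (mod 127).
23^2 ≡ 21 (mod 127)
23^4 ≡ 60 (mod 127)
23^8 ≡ 44 (mod 127)
23^16 ≡ 31 (mod 127)
23^32 ≡ 72 (mod 127)
23^63 = 23^(32+16+8+4+2+1) ≡ 126 (mod 127).
Result is 126 ≡ −1, so (23/127) = −1.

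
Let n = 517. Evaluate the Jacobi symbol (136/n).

Pull out 2^3: since 517 ≡ 5 (mod 8), (2/517) = -1, so (2/517)^3 = -1.
Reciprocity: 17 ≡ 1 and 517 ≡ 1 (mod 4), so (17/517) = +(517/17).
Reduce top mod 17: now compute (7/17).
Reciprocity: 7 ≡ 3 and 17 ≡ 1 (mod 4), so (7/17) = +(17/7).
Reduce top mod 7: now compute (3/7).
Reciprocity: 3 ≡ 3 and 7 ≡ 3 (mod 4), so (3/7) = −(7/3).
Reduce top mod 3: now compute (1/3).
Reached (1/3) = 1. Collecting the sign flips along the way, the symbol is +1.

1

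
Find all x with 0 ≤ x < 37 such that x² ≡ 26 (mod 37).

37 ≡ 1 (mod 4), so we find a root by search.
Trying successive values, 10² = 100 ≡ 26 (mod 37). The other root is 37 − 10 = 27.

10, 27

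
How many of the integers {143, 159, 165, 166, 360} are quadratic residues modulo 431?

3

(143/431) = -1 → non-residue.
(159/431) = +1 → QR.
(165/431) = +1 → QR.
(166/431) = -1 → non-residue.
(360/431) = +1 → QR.
Total quadratic residues among the 5: 3.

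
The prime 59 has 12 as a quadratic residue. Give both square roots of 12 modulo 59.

22, 37

Since 59 ≡ 3 (mod 4), a square root of 12 is 12^((59+1)/4) = 12^15 mod 59.
Repeated squaring: 12^2≡26, 12^4≡27, 12^8≡21 (mod 59).
12^15 = 12^(8+4+2+1) ≡ 22 (mod 59).
Check: 22² = 484 ≡ 12 (mod 59). The two roots are 22 and 37.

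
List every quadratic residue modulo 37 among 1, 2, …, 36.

Square k = 1,…,18 (k and 37−k give the same square):
1²=1, 2²=4, 3²=9, 4²=16, 5²=25, 6²=36, 7²≡12, 8²≡27, 9²≡7, 10²≡26, 11²≡10, 12²≡33, 13²≡21, 14²≡11, 15²≡3, 16²≡34, 17²≡30, 18²≡28 (mod 37).
So the quadratic residues mod 37 are {1, 3, 4, 7, 9, 10, 11, 12, 16, 21, 25, 26, 27, 28, 30, 33, 34, 36}.

1 3 4 7 9 10 11 12 16 21 25 26 27 28 30 33 34 36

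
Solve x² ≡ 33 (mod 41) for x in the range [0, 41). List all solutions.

41 ≡ 1 (mod 4), so we find a root by search.
Trying successive values, 19² = 361 ≡ 33 (mod 41). The other root is 41 − 19 = 22.

19, 22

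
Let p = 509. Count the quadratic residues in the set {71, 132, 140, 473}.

(71/509) = +1 → QR.
(132/509) = -1 → non-residue.
(140/509) = -1 → non-residue.
(473/509) = +1 → QR.
Total quadratic residues among the 4: 2.

2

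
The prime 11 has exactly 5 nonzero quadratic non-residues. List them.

2, 6, 7, 8, 10

Square k = 1,…,5 (k and 11−k give the same square):
1²=1, 2²=4, 3²=9, 4²≡5, 5²≡3 (mod 11).
The residues are {1, 3, 4, 5, 9}; the non-residues are the remaining 5 nonzero classes.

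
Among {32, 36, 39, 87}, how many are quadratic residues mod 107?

(32/107) = -1 → non-residue.
(36/107) = +1 → QR.
(39/107) = +1 → QR.
(87/107) = +1 → QR.
Total quadratic residues among the 4: 3.

3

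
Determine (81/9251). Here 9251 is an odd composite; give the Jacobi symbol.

1

Reciprocity: 81 ≡ 1 and 9251 ≡ 3 (mod 4), so (81/9251) = +(9251/81).
Reduce top mod 81: now compute (17/81).
Reciprocity: 17 ≡ 1 and 81 ≡ 1 (mod 4), so (17/81) = +(81/17).
Reduce top mod 17: now compute (13/17).
Reciprocity: 13 ≡ 1 and 17 ≡ 1 (mod 4), so (13/17) = +(17/13).
Reduce top mod 13: now compute (4/13).
Pull out 2^2: since 13 ≡ 5 (mod 8), (2/13) = -1, so (2/13)^2 = +1.
Reached (1/13) = 1. Collecting the sign flips along the way, the symbol is +1.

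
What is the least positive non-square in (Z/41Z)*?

3

(2/41) = +1, so 2 is a residue.
(3/41) = −1, so 3 is the smallest positive non-residue mod 41.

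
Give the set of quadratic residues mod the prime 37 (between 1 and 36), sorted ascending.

1 3 4 7 9 10 11 12 16 21 25 26 27 28 30 33 34 36

Square k = 1,…,18 (k and 37−k give the same square):
1²=1, 2²=4, 3²=9, 4²=16, 5²=25, 6²=36, 7²≡12, 8²≡27, 9²≡7, 10²≡26, 11²≡10, 12²≡33, 13²≡21, 14²≡11, 15²≡3, 16²≡34, 17²≡30, 18²≡28 (mod 37).
So the quadratic residues mod 37 are {1, 3, 4, 7, 9, 10, 11, 12, 16, 21, 25, 26, 27, 28, 30, 33, 34, 36}.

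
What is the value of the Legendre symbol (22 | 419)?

1

Pull out 2: since 419 ≡ 3 (mod 8), (2/419) = -1.
Reciprocity: 11 ≡ 3 and 419 ≡ 3 (mod 4), so (11/419) = −(419/11).
Reduce top mod 11: now compute (1/11).
Reached (1/11) = 1. Collecting the sign flips along the way, the symbol is +1.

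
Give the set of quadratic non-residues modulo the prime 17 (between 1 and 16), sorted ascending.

Square k = 1,…,8 (k and 17−k give the same square):
1²=1, 2²=4, 3²=9, 4²=16, 5²≡8, 6²≡2, 7²≡15, 8²≡13 (mod 17).
The residues are {1, 2, 4, 8, 9, 13, 15, 16}; the non-residues are the remaining 8 nonzero classes.

3, 5, 6, 7, 10, 11, 12, 14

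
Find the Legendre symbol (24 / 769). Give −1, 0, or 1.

Euler's criterion: (24/769) ≡ 24^384 (mod 769).
24^2 ≡ 576 (mod 769)
24^4 ≡ 337 (mod 769)
24^8 ≡ 526 (mod 769)
24^16 ≡ 605 (mod 769)
24^32 ≡ 750 (mod 769)
24^64 ≡ 361 (mod 769)
24^128 ≡ 360 (mod 769)
24^256 ≡ 408 (mod 769)
24^384 = 24^(256+128) ≡ 1 (mod 769).
Result is 1, so (24/769) = 1.

1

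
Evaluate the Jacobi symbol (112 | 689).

-1

Pull out 2^4: since 689 ≡ 1 (mod 8), (2/689) = +1, so (2/689)^4 = +1.
Reciprocity: 7 ≡ 3 and 689 ≡ 1 (mod 4), so (7/689) = +(689/7).
Reduce top mod 7: now compute (3/7).
Reciprocity: 3 ≡ 3 and 7 ≡ 3 (mod 4), so (3/7) = −(7/3).
Reduce top mod 3: now compute (1/3).
Reached (1/3) = 1. Collecting the sign flips along the way, the symbol is -1.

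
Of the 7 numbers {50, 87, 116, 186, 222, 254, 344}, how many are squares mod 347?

3

(50/347) = -1 → non-residue.
(87/347) = +1 → QR.
(116/347) = +1 → QR.
(186/347) = -1 → non-residue.
(222/347) = +1 → QR.
(254/347) = -1 → non-residue.
(344/347) = -1 → non-residue.
Total quadratic residues among the 7: 3.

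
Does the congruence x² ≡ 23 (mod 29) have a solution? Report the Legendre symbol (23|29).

1

Reciprocity: 23 ≡ 3 and 29 ≡ 1 (mod 4), so (23/29) = +(29/23).
Reduce top mod 23: now compute (6/23).
Pull out 2: since 23 ≡ 7 (mod 8), (2/23) = +1.
Reciprocity: 3 ≡ 3 and 23 ≡ 3 (mod 4), so (3/23) = −(23/3).
Reduce top mod 3: now compute (2/3).
Pull out 2: since 3 ≡ 3 (mod 8), (2/3) = -1.
Reached (1/3) = 1. Collecting the sign flips along the way, the symbol is +1.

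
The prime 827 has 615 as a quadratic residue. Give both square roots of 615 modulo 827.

Since 827 ≡ 3 (mod 4), a square root of 615 is 615^((827+1)/4) = 615^207 mod 827.
Repeated squaring: 615^2≡286, 615^4≡750, 615^8≡140, 615^16≡579, 615^32≡306, 615^64≡185, 615^128≡318 (mod 827).
615^207 = 615^(128+64+8+4+2+1) ≡ 179 (mod 827).
Check: 179² = 32041 ≡ 615 (mod 827). The two roots are 179 and 648.

179, 648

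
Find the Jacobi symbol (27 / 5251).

Reciprocity: 27 ≡ 3 and 5251 ≡ 3 (mod 4), so (27/5251) = −(5251/27).
Reduce top mod 27: now compute (13/27).
Reciprocity: 13 ≡ 1 and 27 ≡ 3 (mod 4), so (13/27) = +(27/13).
Reduce top mod 13: now compute (1/13).
Reached (1/13) = 1. Collecting the sign flips along the way, the symbol is -1.

-1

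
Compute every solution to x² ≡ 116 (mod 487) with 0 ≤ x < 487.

131, 356

Since 487 ≡ 3 (mod 4), a square root of 116 is 116^((487+1)/4) = 116^122 mod 487.
Repeated squaring: 116^2≡307, 116^4≡258, 116^8≡332, 116^16≡162, 116^32≡433, 116^64≡481 (mod 487).
116^122 = 116^(64+32+16+8+2) ≡ 356 (mod 487).
Check: 356² = 126736 ≡ 116 (mod 487). The two roots are 131 and 356.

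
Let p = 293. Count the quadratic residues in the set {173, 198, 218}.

(173/293) = -1 → non-residue.
(198/293) = +1 → QR.
(218/293) = -1 → non-residue.
Total quadratic residues among the 3: 1.

1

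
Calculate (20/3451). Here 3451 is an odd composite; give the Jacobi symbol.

Pull out 2^2: since 3451 ≡ 3 (mod 8), (2/3451) = -1, so (2/3451)^2 = +1.
Reciprocity: 5 ≡ 1 and 3451 ≡ 3 (mod 4), so (5/3451) = +(3451/5).
Reduce top mod 5: now compute (1/5).
Reached (1/5) = 1. Collecting the sign flips along the way, the symbol is +1.

1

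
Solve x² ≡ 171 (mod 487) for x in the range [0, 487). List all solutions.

Since 487 ≡ 3 (mod 4), a square root of 171 is 171^((487+1)/4) = 171^122 mod 487.
Repeated squaring: 171^2≡21, 171^4≡441, 171^8≡168, 171^16≡465, 171^32≡484, 171^64≡9 (mod 487).
171^122 = 171^(64+32+16+8+2) ≡ 71 (mod 487).
Check: 71² = 5041 ≡ 171 (mod 487). The two roots are 71 and 416.

71, 416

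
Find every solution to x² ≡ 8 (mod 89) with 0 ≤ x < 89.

39, 50

89 ≡ 1 (mod 4), so we find a root by search.
Trying successive values, 39² = 1521 ≡ 8 (mod 89). The other root is 89 − 39 = 50.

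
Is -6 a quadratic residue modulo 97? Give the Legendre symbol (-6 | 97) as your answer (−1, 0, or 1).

1

Euler's criterion: (-6/97) ≡ 91^48 (mod 97).
91^2 ≡ 36 (mod 97)
91^4 ≡ 35 (mod 97)
91^8 ≡ 61 (mod 97)
91^16 ≡ 35 (mod 97)
91^32 ≡ 61 (mod 97)
91^48 = 91^(32+16) ≡ 1 (mod 97).
Result is 1, so (-6/97) = 1.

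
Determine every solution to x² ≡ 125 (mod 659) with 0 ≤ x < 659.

28, 631

Since 659 ≡ 3 (mod 4), a square root of 125 is 125^((659+1)/4) = 125^165 mod 659.
Repeated squaring: 125^2≡468, 125^4≡236, 125^8≡340, 125^16≡275, 125^32≡499, 125^64≡558, 125^128≡316 (mod 659).
125^165 = 125^(128+32+4+1) ≡ 631 (mod 659).
Check: 631² = 398161 ≡ 125 (mod 659). The two roots are 28 and 631.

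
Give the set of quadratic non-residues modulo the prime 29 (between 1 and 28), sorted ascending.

Square k = 1,…,14 (k and 29−k give the same square):
1²=1, 2²=4, 3²=9, 4²=16, 5²=25, 6²≡7, 7²≡20, 8²≡6, 9²≡23, 10²≡13, 11²≡5, 12²≡28, 13²≡24, 14²≡22 (mod 29).
The residues are {1, 4, 5, 6, 7, 9, 13, 16, 20, 22, 23, 24, 25, 28}; the non-residues are the remaining 14 nonzero classes.

2 3 8 10 11 12 14 15 17 18 19 21 26 27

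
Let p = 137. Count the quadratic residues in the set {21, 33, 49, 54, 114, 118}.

(21/137) = -1 → non-residue.
(33/137) = -1 → non-residue.
(49/137) = +1 → QR.
(54/137) = -1 → non-residue.
(114/137) = -1 → non-residue.
(118/137) = +1 → QR.
Total quadratic residues among the 6: 2.

2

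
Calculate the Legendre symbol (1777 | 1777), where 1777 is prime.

First reduce: 1777 ≡ 0 (mod 1777).
Top reduces to 0: gcd > 1, so the symbol is 0.

0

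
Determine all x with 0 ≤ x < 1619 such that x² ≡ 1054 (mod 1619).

Since 1619 ≡ 3 (mod 4), a square root of 1054 is 1054^((1619+1)/4) = 1054^405 mod 1619.
Repeated squaring: 1054^2≡282, 1054^4≡193, 1054^8≡12, 1054^16≡144, 1054^32≡1308, 1054^64≡1200, 1054^128≡709, 1054^256≡791 (mod 1619).
1054^405 = 1054^(256+128+16+4+1) ≡ 125 (mod 1619).
Check: 125² = 15625 ≡ 1054 (mod 1619). The two roots are 125 and 1494.

125, 1494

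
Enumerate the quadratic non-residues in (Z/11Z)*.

2, 6, 7, 8, 10

Square k = 1,…,5 (k and 11−k give the same square):
1²=1, 2²=4, 3²=9, 4²≡5, 5²≡3 (mod 11).
The residues are {1, 3, 4, 5, 9}; the non-residues are the remaining 5 nonzero classes.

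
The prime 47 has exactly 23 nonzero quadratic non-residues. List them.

5,10,11,13,15,19,20,22,23,26,29,30,31,33,35,38,39,40,41,43,44,45,46

Square k = 1,…,23 (k and 47−k give the same square):
1²=1, 2²=4, 3²=9, 4²=16, 5²=25, 6²=36, 7²≡2, 8²≡17, 9²≡34, 10²≡6, 11²≡27, 12²≡3, 13²≡28, 14²≡8, 15²≡37, 16²≡21, 17²≡7, 18²≡42, 19²≡32, 20²≡24, 21²≡18, 22²≡14, 23²≡12 (mod 47).
The residues are {1, 2, 3, 4, 6, 7, 8, 9, 12, 14, 16, 17, 18, 21, 24, 25, 27, 28, 32, 34, 36, 37, 42}; the non-residues are the remaining 23 nonzero classes.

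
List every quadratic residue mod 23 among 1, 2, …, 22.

Square k = 1,…,11 (k and 23−k give the same square):
1²=1, 2²=4, 3²=9, 4²=16, 5²≡2, 6²≡13, 7²≡3, 8²≡18, 9²≡12, 10²≡8, 11²≡6 (mod 23).
So the quadratic residues mod 23 are {1, 2, 3, 4, 6, 8, 9, 12, 13, 16, 18}.

1,2,3,4,6,8,9,12,13,16,18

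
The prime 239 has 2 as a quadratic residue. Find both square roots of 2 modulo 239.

99, 140

Since 239 ≡ 3 (mod 4), a square root of 2 is 2^((239+1)/4) = 2^60 mod 239.
Repeated squaring: 2^2≡4, 2^4≡16, 2^8≡17, 2^16≡50, 2^32≡110 (mod 239).
2^60 = 2^(32+16+8+4) ≡ 99 (mod 239).
Check: 99² = 9801 ≡ 2 (mod 239). The two roots are 99 and 140.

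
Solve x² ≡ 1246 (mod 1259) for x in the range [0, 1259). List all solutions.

Since 1259 ≡ 3 (mod 4), a square root of 1246 is 1246^((1259+1)/4) = 1246^315 mod 1259.
Repeated squaring: 1246^2≡169, 1246^4≡863, 1246^8≡700, 1246^16≡249, 1246^32≡310, 1246^64≡416, 1246^128≡573, 1246^256≡989 (mod 1259).
1246^315 = 1246^(256+32+16+8+2+1) ≡ 436 (mod 1259).
Check: 436² = 190096 ≡ 1246 (mod 1259). The two roots are 436 and 823.

436, 823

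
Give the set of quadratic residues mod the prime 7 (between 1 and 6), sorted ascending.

Square k = 1,…,3 (k and 7−k give the same square):
1²=1, 2²=4, 3²≡2 (mod 7).
So the quadratic residues mod 7 are {1, 2, 4}.

1 2 4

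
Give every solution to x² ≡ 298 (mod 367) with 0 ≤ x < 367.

50, 317

Since 367 ≡ 3 (mod 4), a square root of 298 is 298^((367+1)/4) = 298^92 mod 367.
Repeated squaring: 298^2≡357, 298^4≡100, 298^8≡91, 298^16≡207, 298^32≡277, 298^64≡26 (mod 367).
298^92 = 298^(64+16+8+4) ≡ 50 (mod 367).
Check: 50² = 2500 ≡ 298 (mod 367). The two roots are 50 and 317.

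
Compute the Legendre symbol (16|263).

1

Pull out 2^4: since 263 ≡ 7 (mod 8), (2/263) = +1, so (2/263)^4 = +1.
Reached (1/263) = 1. Collecting the sign flips along the way, the symbol is +1.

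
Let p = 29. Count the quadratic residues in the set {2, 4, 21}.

(2/29) = -1 → non-residue.
(4/29) = +1 → QR.
(21/29) = -1 → non-residue.
Total quadratic residues among the 3: 1.

1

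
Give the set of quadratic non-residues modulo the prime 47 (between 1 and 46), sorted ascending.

Square k = 1,…,23 (k and 47−k give the same square):
1²=1, 2²=4, 3²=9, 4²=16, 5²=25, 6²=36, 7²≡2, 8²≡17, 9²≡34, 10²≡6, 11²≡27, 12²≡3, 13²≡28, 14²≡8, 15²≡37, 16²≡21, 17²≡7, 18²≡42, 19²≡32, 20²≡24, 21²≡18, 22²≡14, 23²≡12 (mod 47).
The residues are {1, 2, 3, 4, 6, 7, 8, 9, 12, 14, 16, 17, 18, 21, 24, 25, 27, 28, 32, 34, 36, 37, 42}; the non-residues are the remaining 23 nonzero classes.

5,10,11,13,15,19,20,22,23,26,29,30,31,33,35,38,39,40,41,43,44,45,46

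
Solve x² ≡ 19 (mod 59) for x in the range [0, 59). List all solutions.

Since 59 ≡ 3 (mod 4), a square root of 19 is 19^((59+1)/4) = 19^15 mod 59.
Repeated squaring: 19^2≡7, 19^4≡49, 19^8≡41 (mod 59).
19^15 = 19^(8+4+2+1) ≡ 45 (mod 59).
Check: 45² = 2025 ≡ 19 (mod 59). The two roots are 14 and 45.

14, 45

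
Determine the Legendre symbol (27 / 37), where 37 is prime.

Euler's criterion: (27/37) ≡ 27^18 (mod 37).
27^2 ≡ 26 (mod 37)
27^4 ≡ 10 (mod 37)
27^8 ≡ 26 (mod 37)
27^16 ≡ 10 (mod 37)
27^18 = 27^(16+2) ≡ 1 (mod 37).
Result is 1, so (27/37) = 1.

1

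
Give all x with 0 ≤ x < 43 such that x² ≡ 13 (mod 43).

20, 23

Since 43 ≡ 3 (mod 4), a square root of 13 is 13^((43+1)/4) = 13^11 mod 43.
Repeated squaring: 13^2≡40, 13^4≡9, 13^8≡38 (mod 43).
13^11 = 13^(8+2+1) ≡ 23 (mod 43).
Check: 23² = 529 ≡ 13 (mod 43). The two roots are 20 and 23.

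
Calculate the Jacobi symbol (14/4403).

Pull out 2: since 4403 ≡ 3 (mod 8), (2/4403) = -1.
Reciprocity: 7 ≡ 3 and 4403 ≡ 3 (mod 4), so (7/4403) = −(4403/7).
Reduce top mod 7: now compute (0/7).
Top reduces to 0: gcd > 1, so the symbol is 0.

0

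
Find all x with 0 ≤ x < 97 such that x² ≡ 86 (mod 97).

97 ≡ 1 (mod 4), so we find a root by search.
Trying successive values, 38² = 1444 ≡ 86 (mod 97). The other root is 97 − 38 = 59.

38, 59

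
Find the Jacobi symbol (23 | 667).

Reciprocity: 23 ≡ 3 and 667 ≡ 3 (mod 4), so (23/667) = −(667/23).
Reduce top mod 23: now compute (0/23).
Top reduces to 0: gcd > 1, so the symbol is 0.

0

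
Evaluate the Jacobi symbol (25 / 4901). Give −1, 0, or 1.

1

Reciprocity: 25 ≡ 1 and 4901 ≡ 1 (mod 4), so (25/4901) = +(4901/25).
Reduce top mod 25: now compute (1/25).
Reached (1/25) = 1. Collecting the sign flips along the way, the symbol is +1.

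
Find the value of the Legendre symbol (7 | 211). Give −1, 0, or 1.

-1

Reciprocity: 7 ≡ 3 and 211 ≡ 3 (mod 4), so (7/211) = −(211/7).
Reduce top mod 7: now compute (1/7).
Reached (1/7) = 1. Collecting the sign flips along the way, the symbol is -1.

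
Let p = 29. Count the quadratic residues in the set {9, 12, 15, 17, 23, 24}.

3

(9/29) = +1 → QR.
(12/29) = -1 → non-residue.
(15/29) = -1 → non-residue.
(17/29) = -1 → non-residue.
(23/29) = +1 → QR.
(24/29) = +1 → QR.
Total quadratic residues among the 6: 3.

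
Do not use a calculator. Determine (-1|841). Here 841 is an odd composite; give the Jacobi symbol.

1

First reduce: -1 ≡ 840 (mod 841).
Pull out 2^3: since 841 ≡ 1 (mod 8), (2/841) = +1, so (2/841)^3 = +1.
Reciprocity: 105 ≡ 1 and 841 ≡ 1 (mod 4), so (105/841) = +(841/105).
Reduce top mod 105: now compute (1/105).
Reached (1/105) = 1. Collecting the sign flips along the way, the symbol is +1.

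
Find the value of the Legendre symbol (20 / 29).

Pull out 2^2: since 29 ≡ 5 (mod 8), (2/29) = -1, so (2/29)^2 = +1.
Reciprocity: 5 ≡ 1 and 29 ≡ 1 (mod 4), so (5/29) = +(29/5).
Reduce top mod 5: now compute (4/5).
Pull out 2^2: since 5 ≡ 5 (mod 8), (2/5) = -1, so (2/5)^2 = +1.
Reached (1/5) = 1. Collecting the sign flips along the way, the symbol is +1.

1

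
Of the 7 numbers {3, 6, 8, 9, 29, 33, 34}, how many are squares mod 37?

4

(3/37) = +1 → QR.
(6/37) = -1 → non-residue.
(8/37) = -1 → non-residue.
(9/37) = +1 → QR.
(29/37) = -1 → non-residue.
(33/37) = +1 → QR.
(34/37) = +1 → QR.
Total quadratic residues among the 7: 4.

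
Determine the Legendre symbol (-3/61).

1

Euler's criterion: (-3/61) ≡ 58^30 (mod 61).
58^2 ≡ 9 (mod 61)
58^4 ≡ 20 (mod 61)
58^8 ≡ 34 (mod 61)
58^16 ≡ 58 (mod 61)
58^30 = 58^(16+8+4+2) ≡ 1 (mod 61).
Result is 1, so (-3/61) = 1.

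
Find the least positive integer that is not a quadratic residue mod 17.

3

(2/17) = +1, so 2 is a residue.
(3/17) = −1, so 3 is the smallest positive non-residue mod 17.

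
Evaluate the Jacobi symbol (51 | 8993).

0

Reciprocity: 51 ≡ 3 and 8993 ≡ 1 (mod 4), so (51/8993) = +(8993/51).
Reduce top mod 51: now compute (17/51).
Reciprocity: 17 ≡ 1 and 51 ≡ 3 (mod 4), so (17/51) = +(51/17).
Reduce top mod 17: now compute (0/17).
Top reduces to 0: gcd > 1, so the symbol is 0.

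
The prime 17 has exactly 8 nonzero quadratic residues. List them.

Square k = 1,…,8 (k and 17−k give the same square):
1²=1, 2²=4, 3²=9, 4²=16, 5²≡8, 6²≡2, 7²≡15, 8²≡13 (mod 17).
So the quadratic residues mod 17 are {1, 2, 4, 8, 9, 13, 15, 16}.

1 2 4 8 9 13 15 16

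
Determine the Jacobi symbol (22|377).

Pull out 2: since 377 ≡ 1 (mod 8), (2/377) = +1.
Reciprocity: 11 ≡ 3 and 377 ≡ 1 (mod 4), so (11/377) = +(377/11).
Reduce top mod 11: now compute (3/11).
Reciprocity: 3 ≡ 3 and 11 ≡ 3 (mod 4), so (3/11) = −(11/3).
Reduce top mod 3: now compute (2/3).
Pull out 2: since 3 ≡ 3 (mod 8), (2/3) = -1.
Reached (1/3) = 1. Collecting the sign flips along the way, the symbol is +1.

1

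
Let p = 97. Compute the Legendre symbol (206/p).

Euler's criterion: (206/97) ≡ 12^48 (mod 97).
12^2 ≡ 47 (mod 97)
12^4 ≡ 75 (mod 97)
12^8 ≡ 96 (mod 97)
12^16 ≡ 1 (mod 97)
12^32 ≡ 1 (mod 97)
12^48 = 12^(32+16) ≡ 1 (mod 97).
Result is 1, so (206/97) = 1.

1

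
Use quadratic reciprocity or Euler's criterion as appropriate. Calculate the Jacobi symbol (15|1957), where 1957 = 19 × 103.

-1

Reciprocity: 15 ≡ 3 and 1957 ≡ 1 (mod 4), so (15/1957) = +(1957/15).
Reduce top mod 15: now compute (7/15).
Reciprocity: 7 ≡ 3 and 15 ≡ 3 (mod 4), so (7/15) = −(15/7).
Reduce top mod 7: now compute (1/7).
Reached (1/7) = 1. Collecting the sign flips along the way, the symbol is -1.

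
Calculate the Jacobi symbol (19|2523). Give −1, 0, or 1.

1

Reciprocity: 19 ≡ 3 and 2523 ≡ 3 (mod 4), so (19/2523) = −(2523/19).
Reduce top mod 19: now compute (15/19).
Reciprocity: 15 ≡ 3 and 19 ≡ 3 (mod 4), so (15/19) = −(19/15).
Reduce top mod 15: now compute (4/15).
Pull out 2^2: since 15 ≡ 7 (mod 8), (2/15) = +1, so (2/15)^2 = +1.
Reached (1/15) = 1. Collecting the sign flips along the way, the symbol is +1.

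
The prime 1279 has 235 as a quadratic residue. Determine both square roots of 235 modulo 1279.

Since 1279 ≡ 3 (mod 4), a square root of 235 is 235^((1279+1)/4) = 235^320 mod 1279.
Repeated squaring: 235^2≡228, 235^4≡824, 235^8≡1106, 235^16≡512, 235^32≡1228, 235^64≡43, 235^128≡570, 235^256≡34 (mod 1279).
235^320 = 235^(256+64) ≡ 183 (mod 1279).
Check: 183² = 33489 ≡ 235 (mod 1279). The two roots are 183 and 1096.

183, 1096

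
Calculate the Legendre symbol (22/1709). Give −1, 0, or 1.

Pull out 2: since 1709 ≡ 5 (mod 8), (2/1709) = -1.
Reciprocity: 11 ≡ 3 and 1709 ≡ 1 (mod 4), so (11/1709) = +(1709/11).
Reduce top mod 11: now compute (4/11).
Pull out 2^2: since 11 ≡ 3 (mod 8), (2/11) = -1, so (2/11)^2 = +1.
Reached (1/11) = 1. Collecting the sign flips along the way, the symbol is -1.

-1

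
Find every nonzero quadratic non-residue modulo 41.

Square k = 1,…,20 (k and 41−k give the same square):
1²=1, 2²=4, 3²=9, 4²=16, 5²=25, 6²=36, 7²≡8, 8²≡23, 9²≡40, 10²≡18, 11²≡39, 12²≡21, 13²≡5, 14²≡32, 15²≡20, 16²≡10, 17²≡2, 18²≡37, 19²≡33, 20²≡31 (mod 41).
The residues are {1, 2, 4, 5, 8, 9, 10, 16, 18, 20, 21, 23, 25, 31, 32, 33, 36, 37, 39, 40}; the non-residues are the remaining 20 nonzero classes.

3, 6, 7, 11, 12, 13, 14, 15, 17, 19, 22, 24, 26, 27, 28, 29, 30, 34, 35, 38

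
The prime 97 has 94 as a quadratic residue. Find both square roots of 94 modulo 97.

97 ≡ 1 (mod 4), so we find a root by search.
Trying successive values, 26² = 676 ≡ 94 (mod 97). The other root is 97 − 26 = 71.

26, 71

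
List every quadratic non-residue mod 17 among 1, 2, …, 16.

3, 5, 6, 7, 10, 11, 12, 14

Square k = 1,…,8 (k and 17−k give the same square):
1²=1, 2²=4, 3²=9, 4²=16, 5²≡8, 6²≡2, 7²≡15, 8²≡13 (mod 17).
The residues are {1, 2, 4, 8, 9, 13, 15, 16}; the non-residues are the remaining 8 nonzero classes.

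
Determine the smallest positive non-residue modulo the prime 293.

2

(2/293) = −1, so 2 is the smallest positive non-residue mod 293.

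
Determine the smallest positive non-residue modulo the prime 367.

(2/367) = +1, so 2 is a residue.
(3/367) = −1, so 3 is the smallest positive non-residue mod 367.

3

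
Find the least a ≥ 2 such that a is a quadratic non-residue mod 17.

3

(2/17) = +1, so 2 is a residue.
(3/17) = −1, so 3 is the smallest positive non-residue mod 17.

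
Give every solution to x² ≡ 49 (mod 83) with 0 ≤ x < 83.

Since 83 ≡ 3 (mod 4), a square root of 49 is 49^((83+1)/4) = 49^21 mod 83.
Repeated squaring: 49^2≡77, 49^4≡36, 49^8≡51, 49^16≡28 (mod 83).
49^21 = 49^(16+4+1) ≡ 7 (mod 83).
Check: 7² = 49 ≡ 49 (mod 83). The two roots are 7 and 76.

7, 76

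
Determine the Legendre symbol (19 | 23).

Reciprocity: 19 ≡ 3 and 23 ≡ 3 (mod 4), so (19/23) = −(23/19).
Reduce top mod 19: now compute (4/19).
Pull out 2^2: since 19 ≡ 3 (mod 8), (2/19) = -1, so (2/19)^2 = +1.
Reached (1/19) = 1. Collecting the sign flips along the way, the symbol is -1.

-1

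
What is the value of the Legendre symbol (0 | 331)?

Top reduces to 0: gcd > 1, so the symbol is 0.

0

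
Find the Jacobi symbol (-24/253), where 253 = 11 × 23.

-1

First reduce: -24 ≡ 229 (mod 253).
Reciprocity: 229 ≡ 1 and 253 ≡ 1 (mod 4), so (229/253) = +(253/229).
Reduce top mod 229: now compute (24/229).
Pull out 2^3: since 229 ≡ 5 (mod 8), (2/229) = -1, so (2/229)^3 = -1.
Reciprocity: 3 ≡ 3 and 229 ≡ 1 (mod 4), so (3/229) = +(229/3).
Reduce top mod 3: now compute (1/3).
Reached (1/3) = 1. Collecting the sign flips along the way, the symbol is -1.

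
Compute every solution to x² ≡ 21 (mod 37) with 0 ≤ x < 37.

13, 24

37 ≡ 1 (mod 4), so we find a root by search.
Trying successive values, 13² = 169 ≡ 21 (mod 37). The other root is 37 − 13 = 24.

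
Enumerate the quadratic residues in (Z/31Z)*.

Square k = 1,…,15 (k and 31−k give the same square):
1²=1, 2²=4, 3²=9, 4²=16, 5²=25, 6²≡5, 7²≡18, 8²≡2, 9²≡19, 10²≡7, 11²≡28, 12²≡20, 13²≡14, 14²≡10, 15²≡8 (mod 31).
So the quadratic residues mod 31 are {1, 2, 4, 5, 7, 8, 9, 10, 14, 16, 18, 19, 20, 25, 28}.

1, 2, 4, 5, 7, 8, 9, 10, 14, 16, 18, 19, 20, 25, 28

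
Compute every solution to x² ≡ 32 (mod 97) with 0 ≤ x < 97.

97 ≡ 1 (mod 4), so we find a root by search.
Trying successive values, 41² = 1681 ≡ 32 (mod 97). The other root is 97 − 41 = 56.

41, 56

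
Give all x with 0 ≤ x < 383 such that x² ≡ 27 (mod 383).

94, 289

Since 383 ≡ 3 (mod 4), a square root of 27 is 27^((383+1)/4) = 27^96 mod 383.
Repeated squaring: 27^2≡346, 27^4≡220, 27^8≡142, 27^16≡248, 27^32≡224, 27^64≡3 (mod 383).
27^96 = 27^(64+32) ≡ 289 (mod 383).
Check: 289² = 83521 ≡ 27 (mod 383). The two roots are 94 and 289.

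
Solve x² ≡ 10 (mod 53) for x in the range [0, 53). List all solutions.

13, 40

53 ≡ 1 (mod 4), so we find a root by search.
Trying successive values, 13² = 169 ≡ 10 (mod 53). The other root is 53 − 13 = 40.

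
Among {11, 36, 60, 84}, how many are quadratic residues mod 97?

(11/97) = +1 → QR.
(36/97) = +1 → QR.
(60/97) = -1 → non-residue.
(84/97) = -1 → non-residue.
Total quadratic residues among the 4: 2.

2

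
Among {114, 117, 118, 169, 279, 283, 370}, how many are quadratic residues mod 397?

4

(114/397) = -1 → non-residue.
(117/397) = -1 → non-residue.
(118/397) = +1 → QR.
(169/397) = +1 → QR.
(279/397) = +1 → QR.
(283/397) = -1 → non-residue.
(370/397) = +1 → QR.
Total quadratic residues among the 7: 4.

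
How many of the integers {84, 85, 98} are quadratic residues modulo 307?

(84/307) = -1 → non-residue.
(85/307) = -1 → non-residue.
(98/307) = -1 → non-residue.
Total quadratic residues among the 3: 0.

0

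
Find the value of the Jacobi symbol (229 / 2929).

Reciprocity: 229 ≡ 1 and 2929 ≡ 1 (mod 4), so (229/2929) = +(2929/229).
Reduce top mod 229: now compute (181/229).
Reciprocity: 181 ≡ 1 and 229 ≡ 1 (mod 4), so (181/229) = +(229/181).
Reduce top mod 181: now compute (48/181).
Pull out 2^4: since 181 ≡ 5 (mod 8), (2/181) = -1, so (2/181)^4 = +1.
Reciprocity: 3 ≡ 3 and 181 ≡ 1 (mod 4), so (3/181) = +(181/3).
Reduce top mod 3: now compute (1/3).
Reached (1/3) = 1. Collecting the sign flips along the way, the symbol is +1.

1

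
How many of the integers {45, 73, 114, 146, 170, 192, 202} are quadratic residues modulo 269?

(45/269) = +1 → QR.
(73/269) = +1 → QR.
(114/269) = -1 → non-residue.
(146/269) = -1 → non-residue.
(170/269) = +1 → QR.
(192/269) = -1 → non-residue.
(202/269) = +1 → QR.
Total quadratic residues among the 7: 4.

4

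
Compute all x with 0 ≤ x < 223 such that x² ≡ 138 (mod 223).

Since 223 ≡ 3 (mod 4), a square root of 138 is 138^((223+1)/4) = 138^56 mod 223.
Repeated squaring: 138^2≡89, 138^4≡116, 138^8≡76, 138^16≡201, 138^32≡38 (mod 223).
138^56 = 138^(32+16+8) ≡ 19 (mod 223).
Check: 19² = 361 ≡ 138 (mod 223). The two roots are 19 and 204.

19, 204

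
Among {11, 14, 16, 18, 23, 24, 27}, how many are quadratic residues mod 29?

(11/29) = -1 → non-residue.
(14/29) = -1 → non-residue.
(16/29) = +1 → QR.
(18/29) = -1 → non-residue.
(23/29) = +1 → QR.
(24/29) = +1 → QR.
(27/29) = -1 → non-residue.
Total quadratic residues among the 7: 3.

3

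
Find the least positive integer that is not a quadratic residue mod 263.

(2/263) = +1, so 2 is a residue.
(3/263) = +1, so 3 is a residue.
(4/263) = +1, so 4 is a residue.
(5/263) = −1, so 5 is the smallest positive non-residue mod 263.

5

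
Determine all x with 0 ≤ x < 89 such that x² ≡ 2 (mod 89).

89 ≡ 1 (mod 4), so we find a root by search.
Trying successive values, 25² = 625 ≡ 2 (mod 89). The other root is 89 − 25 = 64.

25, 64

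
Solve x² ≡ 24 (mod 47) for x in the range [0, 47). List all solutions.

20, 27

Since 47 ≡ 3 (mod 4), a square root of 24 is 24^((47+1)/4) = 24^12 mod 47.
Repeated squaring: 24^2≡12, 24^4≡3, 24^8≡9 (mod 47).
24^12 = 24^(8+4) ≡ 27 (mod 47).
Check: 27² = 729 ≡ 24 (mod 47). The two roots are 20 and 27.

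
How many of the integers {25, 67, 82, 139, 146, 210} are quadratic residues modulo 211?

(25/211) = +1 → QR.
(67/211) = -1 → non-residue.
(82/211) = +1 → QR.
(139/211) = +1 → QR.
(146/211) = -1 → non-residue.
(210/211) = -1 → non-residue.
Total quadratic residues among the 6: 3.

3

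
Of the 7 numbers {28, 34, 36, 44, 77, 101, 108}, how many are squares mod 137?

6

(28/137) = +1 → QR.
(34/137) = +1 → QR.
(36/137) = +1 → QR.
(44/137) = +1 → QR.
(77/137) = +1 → QR.
(101/137) = +1 → QR.
(108/137) = -1 → non-residue.
Total quadratic residues among the 7: 6.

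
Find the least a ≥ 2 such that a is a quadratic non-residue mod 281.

3

(2/281) = +1, so 2 is a residue.
(3/281) = −1, so 3 is the smallest positive non-residue mod 281.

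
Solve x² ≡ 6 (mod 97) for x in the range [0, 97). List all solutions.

43, 54

97 ≡ 1 (mod 4), so we find a root by search.
Trying successive values, 43² = 1849 ≡ 6 (mod 97). The other root is 97 − 43 = 54.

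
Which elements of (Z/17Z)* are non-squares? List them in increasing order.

Square k = 1,…,8 (k and 17−k give the same square):
1²=1, 2²=4, 3²=9, 4²=16, 5²≡8, 6²≡2, 7²≡15, 8²≡13 (mod 17).
The residues are {1, 2, 4, 8, 9, 13, 15, 16}; the non-residues are the remaining 8 nonzero classes.

3, 5, 6, 7, 10, 11, 12, 14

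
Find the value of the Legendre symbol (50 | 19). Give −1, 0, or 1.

Euler's criterion: (50/19) ≡ 12^9 (mod 19).
12^2 ≡ 11 (mod 19)
12^4 ≡ 7 (mod 19)
12^8 ≡ 11 (mod 19)
12^9 = 12^(8+1) ≡ 18 (mod 19).
Result is 18 ≡ −1, so (50/19) = −1.

-1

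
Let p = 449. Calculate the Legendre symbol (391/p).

-1

Reciprocity: 391 ≡ 3 and 449 ≡ 1 (mod 4), so (391/449) = +(449/391).
Reduce top mod 391: now compute (58/391).
Pull out 2: since 391 ≡ 7 (mod 8), (2/391) = +1.
Reciprocity: 29 ≡ 1 and 391 ≡ 3 (mod 4), so (29/391) = +(391/29).
Reduce top mod 29: now compute (14/29).
Pull out 2: since 29 ≡ 5 (mod 8), (2/29) = -1.
Reciprocity: 7 ≡ 3 and 29 ≡ 1 (mod 4), so (7/29) = +(29/7).
Reduce top mod 7: now compute (1/7).
Reached (1/7) = 1. Collecting the sign flips along the way, the symbol is -1.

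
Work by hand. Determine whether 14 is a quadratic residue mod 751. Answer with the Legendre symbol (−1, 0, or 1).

Pull out 2: since 751 ≡ 7 (mod 8), (2/751) = +1.
Reciprocity: 7 ≡ 3 and 751 ≡ 3 (mod 4), so (7/751) = −(751/7).
Reduce top mod 7: now compute (2/7).
Pull out 2: since 7 ≡ 7 (mod 8), (2/7) = +1.
Reached (1/7) = 1. Collecting the sign flips along the way, the symbol is -1.

-1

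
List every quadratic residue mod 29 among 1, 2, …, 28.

1 4 5 6 7 9 13 16 20 22 23 24 25 28

Square k = 1,…,14 (k and 29−k give the same square):
1²=1, 2²=4, 3²=9, 4²=16, 5²=25, 6²≡7, 7²≡20, 8²≡6, 9²≡23, 10²≡13, 11²≡5, 12²≡28, 13²≡24, 14²≡22 (mod 29).
So the quadratic residues mod 29 are {1, 4, 5, 6, 7, 9, 13, 16, 20, 22, 23, 24, 25, 28}.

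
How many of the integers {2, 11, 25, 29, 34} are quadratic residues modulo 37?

3

(2/37) = -1 → non-residue.
(11/37) = +1 → QR.
(25/37) = +1 → QR.
(29/37) = -1 → non-residue.
(34/37) = +1 → QR.
Total quadratic residues among the 5: 3.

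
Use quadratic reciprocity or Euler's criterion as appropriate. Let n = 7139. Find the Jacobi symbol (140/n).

1

Pull out 2^2: since 7139 ≡ 3 (mod 8), (2/7139) = -1, so (2/7139)^2 = +1.
Reciprocity: 35 ≡ 3 and 7139 ≡ 3 (mod 4), so (35/7139) = −(7139/35).
Reduce top mod 35: now compute (34/35).
Pull out 2: since 35 ≡ 3 (mod 8), (2/35) = -1.
Reciprocity: 17 ≡ 1 and 35 ≡ 3 (mod 4), so (17/35) = +(35/17).
Reduce top mod 17: now compute (1/17).
Reached (1/17) = 1. Collecting the sign flips along the way, the symbol is +1.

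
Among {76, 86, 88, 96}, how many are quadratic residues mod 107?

(76/107) = +1 → QR.
(86/107) = +1 → QR.
(88/107) = -1 → non-residue.
(96/107) = -1 → non-residue.
Total quadratic residues among the 4: 2.

2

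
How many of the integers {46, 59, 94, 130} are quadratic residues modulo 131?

(46/131) = +1 → QR.
(59/131) = +1 → QR.
(94/131) = +1 → QR.
(130/131) = -1 → non-residue.
Total quadratic residues among the 4: 3.

3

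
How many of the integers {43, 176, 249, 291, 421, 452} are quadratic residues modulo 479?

3

(43/479) = -1 → non-residue.
(176/479) = +1 → QR.
(249/479) = -1 → non-residue.
(291/479) = +1 → QR.
(421/479) = +1 → QR.
(452/479) = -1 → non-residue.
Total quadratic residues among the 6: 3.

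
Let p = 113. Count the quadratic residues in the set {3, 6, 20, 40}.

0

(3/113) = -1 → non-residue.
(6/113) = -1 → non-residue.
(20/113) = -1 → non-residue.
(40/113) = -1 → non-residue.
Total quadratic residues among the 4: 0.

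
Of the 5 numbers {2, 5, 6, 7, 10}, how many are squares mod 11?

(2/11) = -1 → non-residue.
(5/11) = +1 → QR.
(6/11) = -1 → non-residue.
(7/11) = -1 → non-residue.
(10/11) = -1 → non-residue.
Total quadratic residues among the 5: 1.

1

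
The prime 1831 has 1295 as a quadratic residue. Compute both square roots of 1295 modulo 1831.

Since 1831 ≡ 3 (mod 4), a square root of 1295 is 1295^((1831+1)/4) = 1295^458 mod 1831.
Repeated squaring: 1295^2≡1660, 1295^4≡1776, 1295^8≡1194, 1295^16≡1118, 1295^32≡1182, 1295^64≡71, 1295^128≡1379, 1295^256≡1063 (mod 1831).
1295^458 = 1295^(256+128+64+8+2) ≡ 1204 (mod 1831).
Check: 1204² = 1449616 ≡ 1295 (mod 1831). The two roots are 627 and 1204.

627, 1204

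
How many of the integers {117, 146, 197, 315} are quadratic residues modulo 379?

(117/379) = -1 → non-residue.
(146/379) = +1 → QR.
(197/379) = +1 → QR.
(315/379) = -1 → non-residue.
Total quadratic residues among the 4: 2.

2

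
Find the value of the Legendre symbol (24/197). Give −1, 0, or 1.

1

Pull out 2^3: since 197 ≡ 5 (mod 8), (2/197) = -1, so (2/197)^3 = -1.
Reciprocity: 3 ≡ 3 and 197 ≡ 1 (mod 4), so (3/197) = +(197/3).
Reduce top mod 3: now compute (2/3).
Pull out 2: since 3 ≡ 3 (mod 8), (2/3) = -1.
Reached (1/3) = 1. Collecting the sign flips along the way, the symbol is +1.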